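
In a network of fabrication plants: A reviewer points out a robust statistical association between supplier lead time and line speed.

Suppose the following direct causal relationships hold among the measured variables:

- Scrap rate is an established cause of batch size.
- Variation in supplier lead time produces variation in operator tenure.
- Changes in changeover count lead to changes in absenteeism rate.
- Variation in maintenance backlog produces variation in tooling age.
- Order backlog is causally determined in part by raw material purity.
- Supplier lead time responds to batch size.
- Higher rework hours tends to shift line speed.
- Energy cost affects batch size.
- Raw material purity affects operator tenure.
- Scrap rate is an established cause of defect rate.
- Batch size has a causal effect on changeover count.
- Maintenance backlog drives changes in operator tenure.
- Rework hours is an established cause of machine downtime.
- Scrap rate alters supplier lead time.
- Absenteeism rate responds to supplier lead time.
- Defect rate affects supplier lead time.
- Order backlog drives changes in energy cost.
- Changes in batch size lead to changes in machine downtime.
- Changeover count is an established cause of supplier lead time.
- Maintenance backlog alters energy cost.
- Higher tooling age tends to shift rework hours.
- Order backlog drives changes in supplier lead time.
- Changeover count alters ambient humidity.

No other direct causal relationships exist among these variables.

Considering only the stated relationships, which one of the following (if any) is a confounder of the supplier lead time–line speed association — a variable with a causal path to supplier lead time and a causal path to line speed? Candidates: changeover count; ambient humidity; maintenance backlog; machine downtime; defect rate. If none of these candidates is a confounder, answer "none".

maintenance backlog

Maintenance backlog causes supplier lead time (maintenance backlog → energy cost → batch size → supplier lead time) and also causes line speed (maintenance backlog → tooling age → rework hours → line speed); it is a common cause of both.
Each of the other candidates lacks a causal path to at least one of supplier lead time and line speed, so they do not confound the relationship.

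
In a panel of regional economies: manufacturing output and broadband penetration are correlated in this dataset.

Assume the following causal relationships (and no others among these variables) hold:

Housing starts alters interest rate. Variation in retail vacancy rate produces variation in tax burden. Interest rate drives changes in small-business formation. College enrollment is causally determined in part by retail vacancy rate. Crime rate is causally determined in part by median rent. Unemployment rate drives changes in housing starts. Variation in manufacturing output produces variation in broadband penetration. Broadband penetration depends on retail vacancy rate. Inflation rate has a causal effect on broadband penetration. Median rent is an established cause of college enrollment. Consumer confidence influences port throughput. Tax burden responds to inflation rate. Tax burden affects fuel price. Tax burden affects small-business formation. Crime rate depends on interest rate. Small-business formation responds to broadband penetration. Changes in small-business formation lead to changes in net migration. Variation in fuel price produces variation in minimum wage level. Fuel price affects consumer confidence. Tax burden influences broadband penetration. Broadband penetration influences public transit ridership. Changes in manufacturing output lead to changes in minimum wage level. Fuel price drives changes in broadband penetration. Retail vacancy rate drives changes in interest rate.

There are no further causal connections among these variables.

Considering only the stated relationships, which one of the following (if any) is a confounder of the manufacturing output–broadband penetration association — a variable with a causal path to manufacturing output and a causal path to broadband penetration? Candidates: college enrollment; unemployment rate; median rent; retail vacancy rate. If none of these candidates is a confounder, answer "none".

none

None of the listed candidates has causal paths to both manufacturing output and broadband penetration in the stated relationships, so none is a common cause.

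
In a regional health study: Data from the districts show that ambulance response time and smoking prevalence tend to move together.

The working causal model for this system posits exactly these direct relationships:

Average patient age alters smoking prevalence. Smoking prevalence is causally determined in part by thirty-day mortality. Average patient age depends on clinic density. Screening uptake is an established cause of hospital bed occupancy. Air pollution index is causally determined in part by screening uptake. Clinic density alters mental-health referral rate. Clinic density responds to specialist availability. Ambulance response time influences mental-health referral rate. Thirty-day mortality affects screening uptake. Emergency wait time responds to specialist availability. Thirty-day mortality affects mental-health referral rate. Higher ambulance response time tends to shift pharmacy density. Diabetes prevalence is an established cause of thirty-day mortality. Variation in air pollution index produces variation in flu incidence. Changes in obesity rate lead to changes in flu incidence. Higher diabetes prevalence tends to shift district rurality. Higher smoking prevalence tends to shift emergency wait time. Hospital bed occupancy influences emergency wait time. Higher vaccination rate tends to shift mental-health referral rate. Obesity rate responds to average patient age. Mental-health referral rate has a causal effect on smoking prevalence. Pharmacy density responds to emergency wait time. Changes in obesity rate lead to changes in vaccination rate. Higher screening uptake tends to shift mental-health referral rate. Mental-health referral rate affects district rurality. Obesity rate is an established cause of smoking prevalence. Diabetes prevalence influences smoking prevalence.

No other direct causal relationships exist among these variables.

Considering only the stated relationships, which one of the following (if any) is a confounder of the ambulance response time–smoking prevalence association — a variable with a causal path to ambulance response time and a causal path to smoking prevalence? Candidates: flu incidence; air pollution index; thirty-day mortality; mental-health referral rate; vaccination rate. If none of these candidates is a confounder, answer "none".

None of the listed candidates has causal paths to both ambulance response time and smoking prevalence in the stated relationships, so none is a common cause.

none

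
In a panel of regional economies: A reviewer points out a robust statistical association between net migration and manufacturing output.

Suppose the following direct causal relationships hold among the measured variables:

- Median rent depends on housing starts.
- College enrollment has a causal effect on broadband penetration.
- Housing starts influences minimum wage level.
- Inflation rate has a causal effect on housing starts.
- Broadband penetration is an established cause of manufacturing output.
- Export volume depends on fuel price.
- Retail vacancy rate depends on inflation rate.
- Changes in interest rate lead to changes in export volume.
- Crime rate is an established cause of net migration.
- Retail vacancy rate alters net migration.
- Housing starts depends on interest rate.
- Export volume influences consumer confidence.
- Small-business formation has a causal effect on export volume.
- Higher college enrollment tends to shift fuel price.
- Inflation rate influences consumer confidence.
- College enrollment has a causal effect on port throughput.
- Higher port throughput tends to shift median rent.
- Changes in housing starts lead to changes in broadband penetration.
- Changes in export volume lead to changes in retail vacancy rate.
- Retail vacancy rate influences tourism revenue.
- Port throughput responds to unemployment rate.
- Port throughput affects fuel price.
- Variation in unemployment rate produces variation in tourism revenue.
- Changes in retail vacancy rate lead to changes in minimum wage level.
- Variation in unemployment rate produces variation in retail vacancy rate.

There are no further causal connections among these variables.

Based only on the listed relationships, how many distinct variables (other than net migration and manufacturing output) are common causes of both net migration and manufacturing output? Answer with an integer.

3

The common causes are: college enrollment (to net migration via college enrollment → fuel price → export volume → retail vacancy rate → net migration; to manufacturing output via college enrollment → broadband penetration → manufacturing output); inflation rate (to net migration via inflation rate → retail vacancy rate → net migration; to manufacturing output via inflation rate → housing starts → broadband penetration → manufacturing output); interest rate (to net migration via interest rate → export volume → retail vacancy rate → net migration; to manufacturing output via interest rate → housing starts → broadband penetration → manufacturing output).
Every other variable lacks a causal path to at least one of net migration and manufacturing output.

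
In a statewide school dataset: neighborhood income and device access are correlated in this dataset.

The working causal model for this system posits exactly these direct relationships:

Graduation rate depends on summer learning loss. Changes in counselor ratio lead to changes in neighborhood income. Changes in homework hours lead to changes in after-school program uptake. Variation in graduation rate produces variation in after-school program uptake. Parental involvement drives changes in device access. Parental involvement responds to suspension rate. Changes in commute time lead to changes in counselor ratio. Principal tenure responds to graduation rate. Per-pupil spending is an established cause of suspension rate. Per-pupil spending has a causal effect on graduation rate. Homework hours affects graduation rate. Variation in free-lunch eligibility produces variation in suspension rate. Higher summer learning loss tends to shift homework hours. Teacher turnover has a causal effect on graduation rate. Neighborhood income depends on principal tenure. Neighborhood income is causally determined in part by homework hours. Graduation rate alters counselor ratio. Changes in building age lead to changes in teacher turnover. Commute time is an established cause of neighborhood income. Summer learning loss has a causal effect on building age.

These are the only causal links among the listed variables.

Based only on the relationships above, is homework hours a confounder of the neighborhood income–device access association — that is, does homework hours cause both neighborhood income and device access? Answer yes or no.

no

Homework hours has no stated causal path to device access. A confounder must cause both variables, so homework hours does not qualify.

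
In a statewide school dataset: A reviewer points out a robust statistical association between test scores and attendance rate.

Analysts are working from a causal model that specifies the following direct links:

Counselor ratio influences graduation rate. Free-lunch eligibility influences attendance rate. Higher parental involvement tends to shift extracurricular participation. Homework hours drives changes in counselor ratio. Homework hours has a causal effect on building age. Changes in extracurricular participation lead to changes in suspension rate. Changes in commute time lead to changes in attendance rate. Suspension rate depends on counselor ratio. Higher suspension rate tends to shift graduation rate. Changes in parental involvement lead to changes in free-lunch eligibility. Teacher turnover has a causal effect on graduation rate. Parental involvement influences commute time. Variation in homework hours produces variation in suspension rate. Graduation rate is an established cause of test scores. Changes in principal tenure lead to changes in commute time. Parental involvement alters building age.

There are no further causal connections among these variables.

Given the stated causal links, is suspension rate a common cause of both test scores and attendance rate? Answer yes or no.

no

Suspension rate has no stated causal path to attendance rate. A confounder must cause both variables, so suspension rate does not qualify.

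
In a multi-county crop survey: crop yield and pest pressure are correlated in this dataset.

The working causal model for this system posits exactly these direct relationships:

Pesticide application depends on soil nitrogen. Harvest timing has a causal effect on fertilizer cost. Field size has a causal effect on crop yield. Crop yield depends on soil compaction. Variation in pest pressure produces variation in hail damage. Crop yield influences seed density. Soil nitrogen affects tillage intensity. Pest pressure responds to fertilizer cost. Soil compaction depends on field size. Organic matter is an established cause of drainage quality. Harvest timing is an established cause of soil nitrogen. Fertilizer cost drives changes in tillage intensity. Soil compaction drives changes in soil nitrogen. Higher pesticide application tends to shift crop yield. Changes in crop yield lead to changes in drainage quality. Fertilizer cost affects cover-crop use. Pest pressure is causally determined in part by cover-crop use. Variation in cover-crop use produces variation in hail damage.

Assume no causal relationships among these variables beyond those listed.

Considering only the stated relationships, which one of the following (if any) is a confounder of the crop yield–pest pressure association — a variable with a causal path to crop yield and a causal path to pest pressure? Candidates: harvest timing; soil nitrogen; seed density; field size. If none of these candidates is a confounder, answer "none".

harvest timing

Harvest timing causes crop yield (harvest timing → soil nitrogen → pesticide application → crop yield) and also causes pest pressure (harvest timing → fertilizer cost → pest pressure); it is a common cause of both.
Each of the other candidates lacks a causal path to at least one of crop yield and pest pressure, so they do not confound the relationship.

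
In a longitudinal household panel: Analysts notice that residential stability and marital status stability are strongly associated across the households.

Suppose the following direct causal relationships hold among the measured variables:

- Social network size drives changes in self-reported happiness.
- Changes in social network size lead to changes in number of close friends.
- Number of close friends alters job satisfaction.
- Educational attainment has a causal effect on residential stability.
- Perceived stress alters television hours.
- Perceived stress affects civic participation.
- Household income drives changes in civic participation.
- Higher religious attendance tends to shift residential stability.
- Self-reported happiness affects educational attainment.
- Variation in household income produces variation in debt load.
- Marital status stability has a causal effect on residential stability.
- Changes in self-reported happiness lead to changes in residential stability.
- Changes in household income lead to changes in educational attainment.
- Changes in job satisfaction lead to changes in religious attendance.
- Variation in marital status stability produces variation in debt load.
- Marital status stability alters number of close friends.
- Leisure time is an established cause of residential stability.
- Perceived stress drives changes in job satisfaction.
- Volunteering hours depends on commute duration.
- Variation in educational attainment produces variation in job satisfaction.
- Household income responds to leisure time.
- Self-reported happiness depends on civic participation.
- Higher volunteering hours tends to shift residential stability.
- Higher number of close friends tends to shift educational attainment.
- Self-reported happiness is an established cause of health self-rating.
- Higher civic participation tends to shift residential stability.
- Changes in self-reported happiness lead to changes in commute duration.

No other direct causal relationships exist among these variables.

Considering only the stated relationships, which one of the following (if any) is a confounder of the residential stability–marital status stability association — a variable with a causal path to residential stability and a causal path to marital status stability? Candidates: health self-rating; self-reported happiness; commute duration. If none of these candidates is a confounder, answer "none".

None of the listed candidates has causal paths to both residential stability and marital status stability in the stated relationships, so none is a common cause.

none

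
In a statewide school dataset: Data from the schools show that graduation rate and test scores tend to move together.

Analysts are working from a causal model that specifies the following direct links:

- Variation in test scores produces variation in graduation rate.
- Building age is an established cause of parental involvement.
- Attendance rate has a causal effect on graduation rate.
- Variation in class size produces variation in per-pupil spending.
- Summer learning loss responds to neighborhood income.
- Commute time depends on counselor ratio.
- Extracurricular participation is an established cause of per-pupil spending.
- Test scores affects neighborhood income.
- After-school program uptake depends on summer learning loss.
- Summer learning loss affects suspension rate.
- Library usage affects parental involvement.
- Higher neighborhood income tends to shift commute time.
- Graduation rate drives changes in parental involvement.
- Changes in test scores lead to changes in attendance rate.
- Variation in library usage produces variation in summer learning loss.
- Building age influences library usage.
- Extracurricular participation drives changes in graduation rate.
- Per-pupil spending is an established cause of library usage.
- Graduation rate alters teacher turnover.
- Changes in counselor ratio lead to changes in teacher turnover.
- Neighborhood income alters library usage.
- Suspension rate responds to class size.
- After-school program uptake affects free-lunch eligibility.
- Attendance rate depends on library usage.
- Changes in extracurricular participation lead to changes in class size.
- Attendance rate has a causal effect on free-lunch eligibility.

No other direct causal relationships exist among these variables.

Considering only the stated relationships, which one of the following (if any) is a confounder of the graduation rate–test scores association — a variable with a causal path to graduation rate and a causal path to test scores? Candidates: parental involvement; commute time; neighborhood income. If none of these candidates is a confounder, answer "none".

None of the listed candidates has causal paths to both graduation rate and test scores in the stated relationships, so none is a common cause.

none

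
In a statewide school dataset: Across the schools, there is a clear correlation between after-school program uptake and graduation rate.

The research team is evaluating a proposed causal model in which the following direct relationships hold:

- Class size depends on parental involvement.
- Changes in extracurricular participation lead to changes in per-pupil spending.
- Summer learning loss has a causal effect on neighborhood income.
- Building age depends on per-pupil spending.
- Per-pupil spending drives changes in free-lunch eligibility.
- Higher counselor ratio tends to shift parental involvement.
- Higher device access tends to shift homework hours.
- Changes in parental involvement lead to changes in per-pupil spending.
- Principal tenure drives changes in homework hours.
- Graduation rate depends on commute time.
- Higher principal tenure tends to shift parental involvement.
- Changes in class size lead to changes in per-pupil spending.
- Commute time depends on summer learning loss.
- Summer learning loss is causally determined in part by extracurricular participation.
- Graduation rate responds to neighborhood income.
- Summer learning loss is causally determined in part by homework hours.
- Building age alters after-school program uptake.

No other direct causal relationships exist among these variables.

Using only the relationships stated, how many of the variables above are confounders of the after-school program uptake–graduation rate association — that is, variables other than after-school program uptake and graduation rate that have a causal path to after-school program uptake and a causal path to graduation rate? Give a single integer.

2

The common causes are: extracurricular participation (to after-school program uptake via extracurricular participation → per-pupil spending → building age → after-school program uptake; to graduation rate via extracurricular participation → summer learning loss → commute time → graduation rate); principal tenure (to after-school program uptake via principal tenure → parental involvement → per-pupil spending → building age → after-school program uptake; to graduation rate via principal tenure → homework hours → summer learning loss → commute time → graduation rate).
Every other variable lacks a causal path to at least one of after-school program uptake and graduation rate.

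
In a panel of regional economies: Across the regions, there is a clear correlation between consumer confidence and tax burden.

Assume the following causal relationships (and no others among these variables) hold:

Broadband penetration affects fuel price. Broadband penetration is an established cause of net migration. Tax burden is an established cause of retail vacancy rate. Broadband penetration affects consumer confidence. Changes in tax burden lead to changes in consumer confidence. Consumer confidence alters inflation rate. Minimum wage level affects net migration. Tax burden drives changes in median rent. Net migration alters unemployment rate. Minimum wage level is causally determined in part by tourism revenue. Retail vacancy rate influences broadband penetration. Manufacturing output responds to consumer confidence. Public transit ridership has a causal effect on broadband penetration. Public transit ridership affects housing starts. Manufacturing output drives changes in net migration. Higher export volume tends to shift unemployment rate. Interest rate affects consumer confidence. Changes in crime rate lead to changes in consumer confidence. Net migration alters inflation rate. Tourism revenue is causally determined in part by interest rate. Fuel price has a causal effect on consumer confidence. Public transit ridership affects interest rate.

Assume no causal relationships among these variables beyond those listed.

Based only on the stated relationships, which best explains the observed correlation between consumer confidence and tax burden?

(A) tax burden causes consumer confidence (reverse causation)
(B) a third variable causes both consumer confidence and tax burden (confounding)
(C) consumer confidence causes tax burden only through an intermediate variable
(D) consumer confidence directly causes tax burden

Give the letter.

A

The stated link runs tax burden → consumer confidence; consumer confidence has no causal path to tax burden. No variable causes both, so confounding is ruled out. The correlation reflects reverse causation.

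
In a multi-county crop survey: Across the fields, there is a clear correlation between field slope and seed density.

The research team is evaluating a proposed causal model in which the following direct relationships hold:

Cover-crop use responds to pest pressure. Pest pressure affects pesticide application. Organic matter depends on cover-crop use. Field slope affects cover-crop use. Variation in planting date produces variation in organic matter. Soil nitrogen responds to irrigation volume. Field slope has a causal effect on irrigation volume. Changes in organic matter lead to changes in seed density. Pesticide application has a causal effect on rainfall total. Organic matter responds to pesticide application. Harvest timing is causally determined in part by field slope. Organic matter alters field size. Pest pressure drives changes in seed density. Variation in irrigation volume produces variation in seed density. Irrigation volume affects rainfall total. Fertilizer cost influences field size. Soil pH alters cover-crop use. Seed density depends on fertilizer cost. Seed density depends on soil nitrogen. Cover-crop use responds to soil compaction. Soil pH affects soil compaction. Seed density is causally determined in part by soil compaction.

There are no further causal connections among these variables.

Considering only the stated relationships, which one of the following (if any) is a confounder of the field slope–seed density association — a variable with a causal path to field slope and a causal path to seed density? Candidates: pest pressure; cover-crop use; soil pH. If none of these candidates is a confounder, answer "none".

none

None of the listed candidates has causal paths to both field slope and seed density in the stated relationships, so none is a common cause.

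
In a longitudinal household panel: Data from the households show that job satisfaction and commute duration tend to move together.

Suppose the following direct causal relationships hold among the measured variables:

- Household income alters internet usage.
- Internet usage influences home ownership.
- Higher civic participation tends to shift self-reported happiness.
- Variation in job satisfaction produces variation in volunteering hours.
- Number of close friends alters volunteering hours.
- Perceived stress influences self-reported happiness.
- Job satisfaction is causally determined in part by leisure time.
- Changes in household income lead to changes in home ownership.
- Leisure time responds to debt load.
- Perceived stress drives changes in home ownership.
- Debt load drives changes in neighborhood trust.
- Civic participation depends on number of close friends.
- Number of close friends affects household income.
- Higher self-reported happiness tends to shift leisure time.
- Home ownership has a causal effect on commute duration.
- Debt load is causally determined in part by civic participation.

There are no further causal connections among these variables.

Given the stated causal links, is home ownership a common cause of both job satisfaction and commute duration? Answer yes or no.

no

Home ownership has no stated causal path to job satisfaction. A confounder must cause both variables, so home ownership does not qualify.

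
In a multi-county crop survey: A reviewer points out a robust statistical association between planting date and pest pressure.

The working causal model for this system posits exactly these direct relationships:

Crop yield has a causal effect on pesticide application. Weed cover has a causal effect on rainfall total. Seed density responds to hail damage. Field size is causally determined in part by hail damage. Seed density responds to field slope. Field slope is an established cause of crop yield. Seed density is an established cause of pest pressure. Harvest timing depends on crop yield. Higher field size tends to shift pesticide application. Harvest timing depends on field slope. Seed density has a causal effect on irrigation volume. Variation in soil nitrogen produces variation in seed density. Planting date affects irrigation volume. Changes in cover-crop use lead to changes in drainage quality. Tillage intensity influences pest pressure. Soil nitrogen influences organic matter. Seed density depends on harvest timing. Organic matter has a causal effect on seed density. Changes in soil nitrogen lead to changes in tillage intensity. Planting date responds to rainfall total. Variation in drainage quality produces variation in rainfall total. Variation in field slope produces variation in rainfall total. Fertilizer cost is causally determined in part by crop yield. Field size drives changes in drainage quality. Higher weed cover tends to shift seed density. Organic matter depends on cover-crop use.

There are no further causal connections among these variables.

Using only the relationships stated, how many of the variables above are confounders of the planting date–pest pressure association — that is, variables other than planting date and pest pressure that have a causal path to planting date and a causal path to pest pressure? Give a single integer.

The common causes are: cover-crop use (to planting date via cover-crop use → drainage quality → rainfall total → planting date; to pest pressure via cover-crop use → organic matter → seed density → pest pressure); field slope (to planting date via field slope → rainfall total → planting date; to pest pressure via field slope → seed density → pest pressure); hail damage (to planting date via hail damage → field size → drainage quality → rainfall total → planting date; to pest pressure via hail damage → seed density → pest pressure); weed cover (to planting date via weed cover → rainfall total → planting date; to pest pressure via weed cover → seed density → pest pressure).
Every other variable lacks a causal path to at least one of planting date and pest pressure.

4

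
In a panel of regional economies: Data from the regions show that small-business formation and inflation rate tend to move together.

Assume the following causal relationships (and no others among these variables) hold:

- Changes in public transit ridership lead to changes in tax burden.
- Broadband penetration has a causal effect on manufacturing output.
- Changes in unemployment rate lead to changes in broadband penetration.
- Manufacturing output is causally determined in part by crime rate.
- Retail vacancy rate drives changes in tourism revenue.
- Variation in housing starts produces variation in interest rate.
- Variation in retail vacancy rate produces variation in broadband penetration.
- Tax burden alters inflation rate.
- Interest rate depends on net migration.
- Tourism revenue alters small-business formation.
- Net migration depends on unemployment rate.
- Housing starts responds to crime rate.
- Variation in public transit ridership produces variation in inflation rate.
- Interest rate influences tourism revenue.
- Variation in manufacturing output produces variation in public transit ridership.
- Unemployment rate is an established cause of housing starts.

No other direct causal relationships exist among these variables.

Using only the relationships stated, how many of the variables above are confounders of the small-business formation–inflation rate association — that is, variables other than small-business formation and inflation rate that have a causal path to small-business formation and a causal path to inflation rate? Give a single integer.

3

The common causes are: crime rate (to small-business formation via crime rate → housing starts → interest rate → tourism revenue → small-business formation; to inflation rate via crime rate → manufacturing output → public transit ridership → inflation rate); retail vacancy rate (to small-business formation via retail vacancy rate → tourism revenue → small-business formation; to inflation rate via retail vacancy rate → broadband penetration → manufacturing output → public transit ridership → inflation rate); unemployment rate (to small-business formation via unemployment rate → net migration → interest rate → tourism revenue → small-business formation; to inflation rate via unemployment rate → broadband penetration → manufacturing output → public transit ridership → inflation rate).
Every other variable lacks a causal path to at least one of small-business formation and inflation rate.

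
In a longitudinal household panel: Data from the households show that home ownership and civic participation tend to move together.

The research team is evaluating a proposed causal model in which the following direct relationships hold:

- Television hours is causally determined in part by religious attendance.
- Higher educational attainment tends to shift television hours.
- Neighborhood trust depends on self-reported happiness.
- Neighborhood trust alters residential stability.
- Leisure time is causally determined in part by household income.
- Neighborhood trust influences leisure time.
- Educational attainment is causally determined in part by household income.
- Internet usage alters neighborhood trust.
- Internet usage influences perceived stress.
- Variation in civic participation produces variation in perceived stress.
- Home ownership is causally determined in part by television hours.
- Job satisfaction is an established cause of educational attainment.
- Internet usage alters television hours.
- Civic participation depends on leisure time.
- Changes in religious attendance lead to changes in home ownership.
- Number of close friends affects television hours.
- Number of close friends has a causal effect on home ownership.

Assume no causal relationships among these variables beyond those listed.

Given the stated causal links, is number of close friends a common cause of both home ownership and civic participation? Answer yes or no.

no

Number of close friends has no stated causal path to civic participation. A confounder must cause both variables, so number of close friends does not qualify.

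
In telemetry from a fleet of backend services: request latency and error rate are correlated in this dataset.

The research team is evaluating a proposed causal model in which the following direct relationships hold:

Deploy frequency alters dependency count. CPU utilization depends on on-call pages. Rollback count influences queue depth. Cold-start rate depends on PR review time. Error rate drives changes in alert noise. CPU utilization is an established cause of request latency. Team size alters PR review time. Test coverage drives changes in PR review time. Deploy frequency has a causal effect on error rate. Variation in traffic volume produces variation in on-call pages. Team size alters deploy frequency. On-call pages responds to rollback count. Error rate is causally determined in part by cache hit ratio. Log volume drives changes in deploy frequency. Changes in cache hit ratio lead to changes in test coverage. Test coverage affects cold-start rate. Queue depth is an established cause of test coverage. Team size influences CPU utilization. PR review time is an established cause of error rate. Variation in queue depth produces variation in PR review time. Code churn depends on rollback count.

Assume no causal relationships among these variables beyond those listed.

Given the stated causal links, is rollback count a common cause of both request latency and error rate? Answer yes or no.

yes

Rollback count has a causal path to request latency (rollback count → on-call pages → CPU utilization → request latency) and to error rate (rollback count → queue depth → PR review time → error rate), so it is a common cause of both — a confounder.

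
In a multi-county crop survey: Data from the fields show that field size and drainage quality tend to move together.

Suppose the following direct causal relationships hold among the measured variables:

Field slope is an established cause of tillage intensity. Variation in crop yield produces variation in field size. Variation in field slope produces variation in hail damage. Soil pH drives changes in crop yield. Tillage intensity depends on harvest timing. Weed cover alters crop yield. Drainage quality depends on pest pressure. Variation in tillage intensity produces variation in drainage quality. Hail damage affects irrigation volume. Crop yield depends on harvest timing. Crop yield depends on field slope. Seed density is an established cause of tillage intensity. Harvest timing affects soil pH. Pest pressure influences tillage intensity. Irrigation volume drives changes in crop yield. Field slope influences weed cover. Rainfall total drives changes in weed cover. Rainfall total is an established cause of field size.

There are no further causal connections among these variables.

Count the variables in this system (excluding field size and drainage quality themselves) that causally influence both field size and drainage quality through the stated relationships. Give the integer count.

2

The common causes are: field slope (to field size via field slope → crop yield → field size; to drainage quality via field slope → tillage intensity → drainage quality); harvest timing (to field size via harvest timing → crop yield → field size; to drainage quality via harvest timing → tillage intensity → drainage quality).
Every other variable lacks a causal path to at least one of field size and drainage quality.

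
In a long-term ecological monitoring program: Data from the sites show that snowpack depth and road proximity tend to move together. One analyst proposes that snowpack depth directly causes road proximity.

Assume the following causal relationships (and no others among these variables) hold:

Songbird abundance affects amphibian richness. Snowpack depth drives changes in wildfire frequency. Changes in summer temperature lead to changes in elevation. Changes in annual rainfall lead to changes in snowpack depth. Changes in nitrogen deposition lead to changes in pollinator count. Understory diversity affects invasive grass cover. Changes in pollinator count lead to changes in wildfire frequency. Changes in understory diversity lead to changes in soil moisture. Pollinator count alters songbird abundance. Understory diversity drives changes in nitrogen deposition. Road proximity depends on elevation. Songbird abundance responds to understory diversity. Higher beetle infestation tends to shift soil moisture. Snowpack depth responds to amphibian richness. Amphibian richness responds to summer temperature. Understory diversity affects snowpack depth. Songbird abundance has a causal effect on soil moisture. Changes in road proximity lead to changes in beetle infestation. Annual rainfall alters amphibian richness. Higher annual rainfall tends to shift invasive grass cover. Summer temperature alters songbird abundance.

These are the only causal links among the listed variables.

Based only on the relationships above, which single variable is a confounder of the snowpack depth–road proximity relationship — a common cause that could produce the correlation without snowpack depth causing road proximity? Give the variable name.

summer temperature

Summer temperature has a causal path to snowpack depth (summer temperature → amphibian richness → snowpack depth) and a separate causal path to road proximity (summer temperature → elevation → road proximity), so it is a common cause of both.
No stated relationship gives snowpack depth a causal route to road proximity, so the correlation is explained by the shared upstream cause rather than a direct effect.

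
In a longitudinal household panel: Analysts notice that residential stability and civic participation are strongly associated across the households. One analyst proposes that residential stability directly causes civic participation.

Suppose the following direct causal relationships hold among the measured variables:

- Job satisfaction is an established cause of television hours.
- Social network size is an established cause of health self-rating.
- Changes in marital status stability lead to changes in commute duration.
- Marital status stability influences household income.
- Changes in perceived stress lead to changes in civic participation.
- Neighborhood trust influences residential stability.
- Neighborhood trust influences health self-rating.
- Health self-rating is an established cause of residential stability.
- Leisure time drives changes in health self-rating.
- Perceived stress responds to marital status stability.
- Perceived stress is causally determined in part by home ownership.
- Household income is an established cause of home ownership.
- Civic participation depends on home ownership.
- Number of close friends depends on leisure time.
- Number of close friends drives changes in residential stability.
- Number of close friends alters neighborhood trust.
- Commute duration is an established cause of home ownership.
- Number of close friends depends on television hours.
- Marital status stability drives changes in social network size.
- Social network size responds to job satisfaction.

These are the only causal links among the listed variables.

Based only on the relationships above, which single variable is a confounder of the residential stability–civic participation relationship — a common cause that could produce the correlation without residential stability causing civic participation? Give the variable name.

marital status stability

Marital status stability has a causal path to residential stability (marital status stability → social network size → health self-rating → residential stability) and a separate causal path to civic participation (marital status stability → perceived stress → civic participation), so it is a common cause of both.
No stated relationship gives residential stability a causal route to civic participation, so the correlation is explained by the shared upstream cause rather than a direct effect.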